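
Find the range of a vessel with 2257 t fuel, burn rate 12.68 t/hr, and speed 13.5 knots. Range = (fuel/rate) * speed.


Formula: endurance = fuel / rate; range = endurance * speed
Step 1 — endurance = 2257 / 12.68 = 177.9968 hours
Step 2 — range = 177.9968 * 13.5 ≈ 2403.0 nautical miles (5 s.f.)

2403.0 NM


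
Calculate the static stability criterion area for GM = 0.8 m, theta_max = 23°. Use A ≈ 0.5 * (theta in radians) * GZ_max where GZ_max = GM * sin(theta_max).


Formula: GZ_max = GM * sin(theta); Area = 0.5 * theta_rad * GZ_max
Step 1 — GZ_max = 0.8 * sin(23°) = 0.8 * 0.390731 = 0.312585 m
Step 2 — theta_rad = 23 * pi/180 = 0.401426 rad
Step 3 — Area = 0.5 * 0.401426 * 0.312585 ≈ 0.062740 m·rad (5 s.f.)

0.062740 m·rad


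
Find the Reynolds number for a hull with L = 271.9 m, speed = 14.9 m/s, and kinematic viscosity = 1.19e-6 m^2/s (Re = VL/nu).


Formula: Re = V * L / nu
Step 1 — V * L = 14.9 * 271.9 = 4051.31 m^2/s
Step 2 — Re = 4051.31 / 1.19e-6 = 3.40e+09

3.40e+09


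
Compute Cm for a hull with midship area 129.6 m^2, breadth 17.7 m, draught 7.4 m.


Formula: Cm = Am / (B * T)
Step 1 — B * T = 17.7 * 7.4 = 130.98 m^2
Step 2 — Cm = 129.6 / 130.98 ≈ 0.98946 (5 s.f.)

0.98946


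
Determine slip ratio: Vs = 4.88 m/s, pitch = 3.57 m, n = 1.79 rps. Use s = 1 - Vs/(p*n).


Formula: s = 1 - Vs / (p * n)
Step 1 — p * n = 3.57 * 1.79 = 6.3903
Step 2 — Vs / (p*n) = 4.88 / 6.3903 = 0.763657 (6 d.p.)
Step 3 — s = 1 - 0.763657 = 0.236343

0.236343


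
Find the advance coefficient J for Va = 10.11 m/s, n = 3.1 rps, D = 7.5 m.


Formula: J = Va / (n * D)
Step 1 — n * D = 3.1 * 7.5 = 23.25
Step 2 — J = 10.11 / 23.25 ≈ 0.43484 (5 s.f.)

0.43484


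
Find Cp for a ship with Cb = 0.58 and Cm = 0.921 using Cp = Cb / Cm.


Formula: Cp = Cb / Cm
Substituting: Cp = 0.58 / 0.921
Result: Cp ≈ 0.62975 (5 s.f.)

0.62975


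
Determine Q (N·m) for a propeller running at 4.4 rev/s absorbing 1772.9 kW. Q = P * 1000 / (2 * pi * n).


Formula: Q = P_W / (2 * pi * n)
Step 1 — P_W = 1772.9 kW * 1000 = 1772900.0 W
Step 2 — 2 * pi * n = 2 * pi * 4.4 = 27.646015
Step 3 — Q = 1772900.0 / 27.646015 ≈ 64129 N·m (5 s.f.)

64129 N·m


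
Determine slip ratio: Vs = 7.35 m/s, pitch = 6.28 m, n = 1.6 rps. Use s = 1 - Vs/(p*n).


Formula: s = 1 - Vs / (p * n)
Step 1 — p * n = 6.28 * 1.6 = 10.048
Step 2 — Vs / (p*n) = 7.35 / 10.048 = 0.731489 (6 d.p.)
Step 3 — s = 1 - 0.731489 = 0.268511

0.268511


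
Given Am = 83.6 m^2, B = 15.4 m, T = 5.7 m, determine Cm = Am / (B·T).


Formula: Cm = Am / (B * T)
Step 1 — B * T = 15.4 * 5.7 = 87.78 m^2
Step 2 — Cm = 83.6 / 87.78 ≈ 0.95238 (5 s.f.)

0.95238


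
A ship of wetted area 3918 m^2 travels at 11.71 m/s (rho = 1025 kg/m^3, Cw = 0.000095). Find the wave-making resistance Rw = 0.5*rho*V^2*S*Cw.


Formula: Rw = 0.5 * rho * V^2 * S * Cw
Step 1 — V^2 = 11.71^2 = 137.1241
Step 2 — 0.5 * rho * V^2 = 0.5 * 1025 * 137.1241 = 70276.10125
Step 3 — Rw = 70276.10125 * 3918 * 0.000095 ≈ 26157 N (5 s.f.)

26157 N


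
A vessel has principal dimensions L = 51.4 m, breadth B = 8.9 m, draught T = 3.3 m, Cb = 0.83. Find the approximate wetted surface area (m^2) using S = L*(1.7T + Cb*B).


Formula: S = 1.7*L*T + V/T with V = Cb*L*B*T, i.e. S = L * (1.7*T + Cb*B)
Step 1 — 1.7*T = 1.7 * 3.3 = 5.61 m
Step 2 — Cb*B = 0.83 * 8.9 = 7.387 m
Step 3 — 1.7*T + Cb*B = 5.61 + 7.387 = 12.997 m
Step 4 — S = 51.4 * 12.997 ≈ 668.05 m^2 (5 s.f.)

668.05 m^2


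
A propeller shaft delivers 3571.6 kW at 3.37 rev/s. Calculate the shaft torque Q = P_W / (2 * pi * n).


Formula: Q = P_W / (2 * pi * n)
Step 1 — P_W = 3571.6 kW * 1000 = 3571600.0 W
Step 2 — 2 * pi * n = 2 * pi * 3.37 = 21.174334
Step 3 — Q = 3571600.0 / 21.174334 ≈ 168680 N·m (5 s.f.)

168680 N·m


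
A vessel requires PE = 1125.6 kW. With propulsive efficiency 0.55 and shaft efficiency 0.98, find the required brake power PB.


Formula: PB = PE / (eta_D * eta_S)
Step 1 — combined efficiency = eta_D * eta_S = 0.55 * 0.98 = 0.539
Step 2 — PB = 1125.6 / 0.539 ≈ 2088.3 kW (5 s.f.)

2088.3 kW


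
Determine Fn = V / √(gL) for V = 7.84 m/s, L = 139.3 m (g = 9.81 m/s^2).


Formula: Fn = V / sqrt(g * L)
Step 1 — g * L = 9.81 * 139.3 = 1366.533
Step 2 — sqrt(g * L) = sqrt(1366.533) = 36.966647
Step 3 — Fn = 7.84 / 36.966647 ≈ 0.21208 (5 s.f.)

0.21208


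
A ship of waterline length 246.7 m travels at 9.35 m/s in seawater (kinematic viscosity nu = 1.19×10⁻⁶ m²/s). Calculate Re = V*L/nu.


Formula: Re = V * L / nu
Step 1 — V * L = 9.35 * 246.7 = 2306.645 m^2/s
Step 2 — Re = 2306.645 / 1.19e-6 = 1.94e+09

1.94e+09


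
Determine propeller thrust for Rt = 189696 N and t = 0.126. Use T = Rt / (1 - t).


Formula: T = Rt / (1 - t)
Step 1 — (1 - t) = 1 - 0.126 = 0.874
Step 2 — T = 189696 / 0.874 ≈ 217040 N (5 s.f.)

217040 N


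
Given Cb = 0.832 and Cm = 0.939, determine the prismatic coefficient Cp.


Formula: Cp = Cb / Cm
Substituting: Cp = 0.832 / 0.939
Result: Cp ≈ 0.88605 (5 s.f.)

0.88605


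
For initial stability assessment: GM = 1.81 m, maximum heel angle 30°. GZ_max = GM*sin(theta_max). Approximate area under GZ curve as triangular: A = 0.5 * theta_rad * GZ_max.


Formula: GZ_max = GM * sin(theta); Area = 0.5 * theta_rad * GZ_max
Step 1 — GZ_max = 1.81 * sin(30°) = 1.81 * 0.5 = 0.905 m
Step 2 — theta_rad = 30 * pi/180 = 0.523599 rad
Step 3 — Area = 0.5 * 0.523599 * 0.905 ≈ 0.23693 m·rad (5 s.f.)

0.23693 m·rad


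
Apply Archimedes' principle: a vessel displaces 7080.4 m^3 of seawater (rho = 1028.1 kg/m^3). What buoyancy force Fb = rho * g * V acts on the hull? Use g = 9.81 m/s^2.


Formula: Fb = rho * g * V
Substituting: Fb = 1028.1 * 9.81 * 7080.4
Intermediate: 1028.1 * 9.81 = 10085.661
Result: Fb = 10085.661 * 7080.4 ≈ 71411000 N (5 s.f.)

71411000 N


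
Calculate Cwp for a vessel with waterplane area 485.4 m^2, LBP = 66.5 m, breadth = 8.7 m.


Formula: Cwp = Aw / (L * B)
Step 1 — L * B = 66.5 * 8.7 = 578.55 m^2
Step 2 — Cwp = 485.4 / 578.55 ≈ 0.83899 (5 s.f.)

0.83899


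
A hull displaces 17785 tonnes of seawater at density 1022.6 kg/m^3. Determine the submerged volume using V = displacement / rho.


Formula: V = mass / rho
Step 1 — convert tonnes to kg: 17785 t * 1000 = 17785000 kg
Step 2 — V = 17785000 / 1022.6 ≈ 17392 m^3 (5 s.f.)

17392 m^3


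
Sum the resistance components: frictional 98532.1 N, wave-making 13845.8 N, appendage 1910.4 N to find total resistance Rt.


Formula: Rt = Rf + Rw + Ra
Substituting: Rt = 98532.1 + 13845.8 + 1910.4
Result: Rt = 114288.3 N

114288.3 N


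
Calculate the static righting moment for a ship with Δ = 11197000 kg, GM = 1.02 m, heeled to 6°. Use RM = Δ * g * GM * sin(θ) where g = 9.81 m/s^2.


Formula: GZ = GM * sin(theta); RM = disp * g * GZ
Step 1 — GZ = 1.02 * sin(6°) = 1.02 * 0.104528 = 0.106619 m
Step 2 — RM = 11197000 * 9.81 * 0.106619 ≈ 11711000 N·m (5 s.f.)

11711000 N·m


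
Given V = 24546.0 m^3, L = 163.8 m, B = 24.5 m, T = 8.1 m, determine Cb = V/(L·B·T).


Formula: Cb = V / (L * B * T)
Step 1 — L * B * T = 163.8 * 24.5 * 8.1 = 32506.11 m^3
Step 2 — Cb = 24546.0 / 32506.11 ≈ 0.75512 (5 s.f.)

0.75512


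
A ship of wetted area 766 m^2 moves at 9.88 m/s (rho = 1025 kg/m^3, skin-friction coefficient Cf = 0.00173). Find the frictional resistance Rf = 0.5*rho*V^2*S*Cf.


Formula: Rf = 0.5 * rho * V^2 * S * Cf
Step 1 — V^2 = 9.88^2 = 97.6144
Step 2 — 0.5 * rho * V^2 = 0.5 * 1025 * 97.6144 = 50027.38
Step 3 — Rf = 50027.38 * 766 * 0.00173 ≈ 66295 N (5 s.f.)

66295 N


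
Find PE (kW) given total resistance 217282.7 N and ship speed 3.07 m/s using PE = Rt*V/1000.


Formula: PE = Rt * V / 1000 (kW)
Step 1 — PE (W) = 217282.7 * 3.07 = 667057.889 W
Step 2 — PE (kW) = 667057.889 / 1000 ≈ 667.06 kW (5 s.f.)

667.06 kW


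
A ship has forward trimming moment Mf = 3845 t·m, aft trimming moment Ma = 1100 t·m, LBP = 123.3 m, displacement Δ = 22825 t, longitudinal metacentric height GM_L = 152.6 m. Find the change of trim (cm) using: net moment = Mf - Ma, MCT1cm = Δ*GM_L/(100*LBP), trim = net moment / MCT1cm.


Formula: net trimming moment = Mf - Ma; MCT1cm = Δ*GM_L/(100*LBP); trim = net moment / MCT1cm
Step 1 — net trimming moment = 3845 - 1100 = 2745 t·m
Step 2 — MCT1cm = 22825 * 152.6 / (100 * 123.3) = 282.4895 t·m/cm
Step 3 — trim = 2745 / 282.4895 ≈ 9.7172 cm (5 s.f.)

9.7172 cm


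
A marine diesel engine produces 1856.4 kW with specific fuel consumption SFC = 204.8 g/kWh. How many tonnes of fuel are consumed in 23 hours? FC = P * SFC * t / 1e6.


Formula: FC (tonnes) = P * SFC * t / 1,000,000
Step 1 — P * SFC * t = 1856.4 * 204.8 * 23 = 8744386.56 g
Step 2 — FC (tonnes) = 8744386.56 / 1,000,000 ≈ 8.7444 tonnes (5 s.f.)

8.7444 tonnes


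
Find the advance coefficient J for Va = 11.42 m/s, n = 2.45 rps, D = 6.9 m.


Formula: J = Va / (n * D)
Step 1 — n * D = 2.45 * 6.9 = 16.905
Step 2 — J = 11.42 / 16.905 ≈ 0.67554 (5 s.f.)

0.67554


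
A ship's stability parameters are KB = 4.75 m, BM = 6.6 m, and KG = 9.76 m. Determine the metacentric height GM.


Formula: GM = KB + BM - KG
Step 1 — KM = KB + BM = 4.75 + 6.6 = 11.35 m
Step 2 — GM = KM - KG = 11.35 - 9.76 = 1.59 m

1.59 m


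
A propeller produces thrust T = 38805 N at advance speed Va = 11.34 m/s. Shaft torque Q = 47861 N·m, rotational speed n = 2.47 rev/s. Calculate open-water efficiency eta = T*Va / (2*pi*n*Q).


Formula: eta = T * Va / (2 * pi * n * Q)
Step 1 — numerator = T * Va = 38805 * 11.34 = 440048.7
Step 2 — 2 * pi * n = 2 * pi * 2.47 = 15.519468
Step 3 — denominator = 15.519468 * 47861 = 742777.26
Step 4 — eta = 440048.7 / 742777.26 ≈ 0.59244 (5 s.f.)

0.59244


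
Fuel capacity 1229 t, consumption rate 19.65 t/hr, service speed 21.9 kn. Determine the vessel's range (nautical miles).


Formula: endurance = fuel / rate; range = endurance * speed
Step 1 — endurance = 1229 / 19.65 = 62.5445 hours
Step 2 — range = 62.5445 * 21.9 ≈ 1369.7 nautical miles (5 s.f.)

1369.7 NM


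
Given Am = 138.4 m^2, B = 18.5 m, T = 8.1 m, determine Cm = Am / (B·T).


Formula: Cm = Am / (B * T)
Step 1 — B * T = 18.5 * 8.1 = 149.85 m^2
Step 2 — Cm = 138.4 / 149.85 ≈ 0.92359 (5 s.f.)

0.92359


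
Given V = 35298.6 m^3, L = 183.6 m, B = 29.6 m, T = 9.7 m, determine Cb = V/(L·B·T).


Formula: Cb = V / (L * B * T)
Step 1 — L * B * T = 183.6 * 29.6 * 9.7 = 52715.232 m^3
Step 2 — Cb = 35298.6 / 52715.232 ≈ 0.66961 (5 s.f.)

0.66961


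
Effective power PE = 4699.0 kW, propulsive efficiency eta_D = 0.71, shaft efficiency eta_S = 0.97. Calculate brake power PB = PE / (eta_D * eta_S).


Formula: PB = PE / (eta_D * eta_S)
Step 1 — combined efficiency = eta_D * eta_S = 0.71 * 0.97 = 0.6887
Step 2 — PB = 4699.0 / 0.6887 ≈ 6823.0 kW (5 s.f.)

6823.0 kW


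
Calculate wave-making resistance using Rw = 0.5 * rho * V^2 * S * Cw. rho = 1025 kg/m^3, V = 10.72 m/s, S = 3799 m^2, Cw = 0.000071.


Formula: Rw = 0.5 * rho * V^2 * S * Cw
Step 1 — V^2 = 10.72^2 = 114.9184
Step 2 — 0.5 * rho * V^2 = 0.5 * 1025 * 114.9184 = 58895.68
Step 3 — Rw = 58895.68 * 3799 * 0.000071 ≈ 15886 N (5 s.f.)

15886 N


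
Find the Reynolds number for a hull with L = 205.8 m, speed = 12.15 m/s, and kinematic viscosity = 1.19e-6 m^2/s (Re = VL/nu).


Formula: Re = V * L / nu
Step 1 — V * L = 12.15 * 205.8 = 2500.47 m^2/s
Step 2 — Re = 2500.47 / 1.19e-6 = 2.10e+09

2.10e+09


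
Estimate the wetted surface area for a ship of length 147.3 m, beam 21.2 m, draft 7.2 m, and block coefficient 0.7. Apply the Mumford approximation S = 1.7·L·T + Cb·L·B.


Formula: S = 1.7*L*T + V/T with V = Cb*L*B*T, i.e. S = L * (1.7*T + Cb*B)
Step 1 — 1.7*T = 1.7 * 7.2 = 12.24 m
Step 2 — Cb*B = 0.7 * 21.2 = 14.84 m
Step 3 — 1.7*T + Cb*B = 12.24 + 14.84 = 27.08 m
Step 4 — S = 147.3 * 27.08 ≈ 3988.9 m^2 (5 s.f.)

3988.9 m^2


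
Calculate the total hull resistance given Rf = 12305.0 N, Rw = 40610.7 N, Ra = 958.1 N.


Formula: Rt = Rf + Rw + Ra
Substituting: Rt = 12305.0 + 40610.7 + 958.1
Result: Rt = 53873.8 N

53873.8 N


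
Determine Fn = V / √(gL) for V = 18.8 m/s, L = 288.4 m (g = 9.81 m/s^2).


Formula: Fn = V / sqrt(g * L)
Step 1 — g * L = 9.81 * 288.4 = 2829.204
Step 2 — sqrt(g * L) = sqrt(2829.204) = 53.190262
Step 3 — Fn = 18.8 / 53.190262 ≈ 0.35345 (5 s.f.)

0.35345


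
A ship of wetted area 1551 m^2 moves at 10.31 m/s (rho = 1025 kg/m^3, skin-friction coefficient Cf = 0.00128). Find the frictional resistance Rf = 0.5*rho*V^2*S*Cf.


Formula: Rf = 0.5 * rho * V^2 * S * Cf
Step 1 — V^2 = 10.31^2 = 106.2961
Step 2 — 0.5 * rho * V^2 = 0.5 * 1025 * 106.2961 = 54476.75125
Step 3 — Rf = 54476.75125 * 1551 * 0.00128 ≈ 108150 N (5 s.f.)

108150 N


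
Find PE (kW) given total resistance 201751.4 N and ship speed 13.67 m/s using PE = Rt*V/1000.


Formula: PE = Rt * V / 1000 (kW)
Step 1 — PE (W) = 201751.4 * 13.67 = 2757941.638 W
Step 2 — PE (kW) = 2757941.638 / 1000 ≈ 2757.9 kW (5 s.f.)

2757.9 kW


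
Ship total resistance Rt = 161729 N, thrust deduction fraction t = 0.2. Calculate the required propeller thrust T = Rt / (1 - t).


Formula: T = Rt / (1 - t)
Step 1 — (1 - t) = 1 - 0.2 = 0.8
Step 2 — T = 161729 / 0.8 ≈ 202160 N (5 s.f.)

202160 N


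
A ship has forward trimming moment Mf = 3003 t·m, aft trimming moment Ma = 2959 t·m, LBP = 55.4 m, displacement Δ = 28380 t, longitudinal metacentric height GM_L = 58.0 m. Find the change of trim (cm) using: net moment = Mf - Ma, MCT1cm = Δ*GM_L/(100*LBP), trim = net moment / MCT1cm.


Formula: net trimming moment = Mf - Ma; MCT1cm = Δ*GM_L/(100*LBP); trim = net moment / MCT1cm
Step 1 — net trimming moment = 3003 - 2959 = 44 t·m
Step 2 — MCT1cm = 28380 * 58.0 / (100 * 55.4) = 297.1191 t·m/cm
Step 3 — trim = 44 / 297.1191 ≈ 0.14809 cm (5 s.f.)

0.14809 cm


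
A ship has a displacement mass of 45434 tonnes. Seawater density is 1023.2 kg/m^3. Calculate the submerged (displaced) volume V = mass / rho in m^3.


Formula: V = mass / rho
Step 1 — convert tonnes to kg: 45434 t * 1000 = 45434000 kg
Step 2 — V = 45434000 / 1023.2 ≈ 44404 m^3 (5 s.f.)

44404 m^3


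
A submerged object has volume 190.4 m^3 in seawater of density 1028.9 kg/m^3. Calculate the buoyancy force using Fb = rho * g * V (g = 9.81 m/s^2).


Formula: Fb = rho * g * V
Substituting: Fb = 1028.9 * 9.81 * 190.4
Intermediate: 1028.9 * 9.81 = 10093.509
Result: Fb = 10093.509 * 190.4 ≈ 1921800 N (5 s.f.)

1921800 N


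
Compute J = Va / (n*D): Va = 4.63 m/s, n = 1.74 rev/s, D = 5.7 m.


Formula: J = Va / (n * D)
Step 1 — n * D = 1.74 * 5.7 = 9.918
Step 2 — J = 4.63 / 9.918 ≈ 0.46683 (5 s.f.)

0.46683


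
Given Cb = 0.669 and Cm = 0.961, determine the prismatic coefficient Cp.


Formula: Cp = Cb / Cm
Substituting: Cp = 0.669 / 0.961
Result: Cp ≈ 0.69615 (5 s.f.)

0.69615


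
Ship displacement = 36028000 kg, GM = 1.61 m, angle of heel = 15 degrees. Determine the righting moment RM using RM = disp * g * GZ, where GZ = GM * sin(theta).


Formula: GZ = GM * sin(theta); RM = disp * g * GZ
Step 1 — GZ = 1.61 * sin(15°) = 1.61 * 0.258819 = 0.416699 m
Step 2 — RM = 36028000 * 9.81 * 0.416699 ≈ 147280000 N·m (5 s.f.)

147280000 N·m


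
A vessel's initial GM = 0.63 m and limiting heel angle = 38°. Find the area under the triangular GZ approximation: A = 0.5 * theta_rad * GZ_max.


Formula: GZ_max = GM * sin(theta); Area = 0.5 * theta_rad * GZ_max
Step 1 — GZ_max = 0.63 * sin(38°) = 0.63 * 0.615661 = 0.387866 m
Step 2 — theta_rad = 38 * pi/180 = 0.663225 rad
Step 3 — Area = 0.5 * 0.663225 * 0.387866 ≈ 0.12862 m·rad (5 s.f.)

0.12862 m·rad


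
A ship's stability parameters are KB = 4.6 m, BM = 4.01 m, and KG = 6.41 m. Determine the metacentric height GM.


Formula: GM = KB + BM - KG
Step 1 — KM = KB + BM = 4.6 + 4.01 = 8.61 m
Step 2 — GM = KM - KG = 8.61 - 6.41 = 2.2 m

2.2 m


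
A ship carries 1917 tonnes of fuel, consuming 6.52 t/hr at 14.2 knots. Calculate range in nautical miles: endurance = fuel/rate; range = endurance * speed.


Formula: endurance = fuel / rate; range = endurance * speed
Step 1 — endurance = 1917 / 6.52 = 294.0184 hours
Step 2 — range = 294.0184 * 14.2 ≈ 4175.1 nautical miles (5 s.f.)

4175.1 NM


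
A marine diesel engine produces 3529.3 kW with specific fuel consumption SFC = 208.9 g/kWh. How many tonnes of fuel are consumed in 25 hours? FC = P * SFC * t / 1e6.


Formula: FC (tonnes) = P * SFC * t / 1,000,000
Step 1 — P * SFC * t = 3529.3 * 208.9 * 25 = 18431769.25 g
Step 2 — FC (tonnes) = 18431769.25 / 1,000,000 ≈ 18.432 tonnes (5 s.f.)

18.432 tonnes


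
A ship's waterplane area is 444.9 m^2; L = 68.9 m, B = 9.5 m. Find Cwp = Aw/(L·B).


Formula: Cwp = Aw / (L * B)
Step 1 — L * B = 68.9 * 9.5 = 654.55 m^2
Step 2 — Cwp = 444.9 / 654.55 ≈ 0.67970 (5 s.f.)

0.67970


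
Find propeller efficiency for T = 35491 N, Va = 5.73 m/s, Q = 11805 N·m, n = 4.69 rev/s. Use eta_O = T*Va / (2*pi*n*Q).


Formula: eta = T * Va / (2 * pi * n * Q)
Step 1 — numerator = T * Va = 35491 * 5.73 = 203363.43
Step 2 — 2 * pi * n = 2 * pi * 4.69 = 29.468139
Step 3 — denominator = 29.468139 * 11805 = 347871.38
Step 4 — eta = 203363.43 / 347871.38 ≈ 0.58459 (5 s.f.)

0.58459


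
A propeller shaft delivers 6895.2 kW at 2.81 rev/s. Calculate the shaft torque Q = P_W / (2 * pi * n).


Formula: Q = P_W / (2 * pi * n)
Step 1 — P_W = 6895.2 kW * 1000 = 6895200.0 W
Step 2 — 2 * pi * n = 2 * pi * 2.81 = 17.655751
Step 3 — Q = 6895200.0 / 17.655751 ≈ 390540 N·m (5 s.f.)

390540 N·m


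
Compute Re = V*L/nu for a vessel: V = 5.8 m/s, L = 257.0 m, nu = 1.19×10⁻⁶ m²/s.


Formula: Re = V * L / nu
Step 1 — V * L = 5.8 * 257.0 = 1490.6 m^2/s
Step 2 — Re = 1490.6 / 1.19e-6 = 1.25e+09

1.25e+09


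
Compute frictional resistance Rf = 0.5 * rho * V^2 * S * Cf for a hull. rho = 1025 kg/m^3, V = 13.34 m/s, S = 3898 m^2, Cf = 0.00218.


Formula: Rf = 0.5 * rho * V^2 * S * Cf
Step 1 — V^2 = 13.34^2 = 177.9556
Step 2 — 0.5 * rho * V^2 = 0.5 * 1025 * 177.9556 = 91202.245
Step 3 — Rf = 91202.245 * 3898 * 0.00218 ≈ 775000 N (5 s.f.)

775000 N


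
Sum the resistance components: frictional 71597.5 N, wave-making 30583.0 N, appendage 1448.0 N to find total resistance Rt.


Formula: Rt = Rf + Rw + Ra
Substituting: Rt = 71597.5 + 30583.0 + 1448.0
Result: Rt = 103628.5 N

103628.5 N


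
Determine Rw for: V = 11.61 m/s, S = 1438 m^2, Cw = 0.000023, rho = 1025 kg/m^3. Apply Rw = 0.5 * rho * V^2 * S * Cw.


Formula: Rw = 0.5 * rho * V^2 * S * Cw
Step 1 — V^2 = 11.61^2 = 134.7921
Step 2 — 0.5 * rho * V^2 = 0.5 * 1025 * 134.7921 = 69080.95125
Step 3 — Rw = 69080.95125 * 1438 * 0.000023 ≈ 2284.8 N (5 s.f.)

2284.8 N


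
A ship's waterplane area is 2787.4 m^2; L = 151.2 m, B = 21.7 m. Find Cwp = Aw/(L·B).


Formula: Cwp = Aw / (L * B)
Step 1 — L * B = 151.2 * 21.7 = 3281.04 m^2
Step 2 — Cwp = 2787.4 / 3281.04 ≈ 0.84955 (5 s.f.)

0.84955


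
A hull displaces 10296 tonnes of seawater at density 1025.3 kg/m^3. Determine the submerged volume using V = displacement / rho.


Formula: V = mass / rho
Step 1 — convert tonnes to kg: 10296 t * 1000 = 10296000 kg
Step 2 — V = 10296000 / 1025.3 ≈ 10042 m^3 (5 s.f.)

10042 m^3


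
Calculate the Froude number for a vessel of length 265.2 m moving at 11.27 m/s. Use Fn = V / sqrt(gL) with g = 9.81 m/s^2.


Formula: Fn = V / sqrt(g * L)
Step 1 — g * L = 9.81 * 265.2 = 2601.612
Step 2 — sqrt(g * L) = sqrt(2601.612) = 51.006
Step 3 — Fn = 11.27 / 51.006 ≈ 0.22095 (5 s.f.)

0.22095


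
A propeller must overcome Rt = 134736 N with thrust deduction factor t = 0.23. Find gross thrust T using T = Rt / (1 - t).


Formula: T = Rt / (1 - t)
Step 1 — (1 - t) = 1 - 0.23 = 0.77
Step 2 — T = 134736 / 0.77 ≈ 174980 N (5 s.f.)

174980 N


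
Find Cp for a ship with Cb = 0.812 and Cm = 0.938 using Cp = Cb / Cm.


Formula: Cp = Cb / Cm
Substituting: Cp = 0.812 / 0.938
Result: Cp ≈ 0.86567 (5 s.f.)

0.86567


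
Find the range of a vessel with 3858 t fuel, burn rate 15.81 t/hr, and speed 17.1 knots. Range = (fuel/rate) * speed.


Formula: endurance = fuel / rate; range = endurance * speed
Step 1 — endurance = 3858 / 15.81 = 244.0228 hours
Step 2 — range = 244.0228 * 17.1 ≈ 4172.8 nautical miles (5 s.f.)

4172.8 NM


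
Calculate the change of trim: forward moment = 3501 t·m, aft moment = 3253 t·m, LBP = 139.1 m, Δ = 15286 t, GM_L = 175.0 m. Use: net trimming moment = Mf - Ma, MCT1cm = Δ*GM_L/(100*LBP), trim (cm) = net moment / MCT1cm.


Formula: net trimming moment = Mf - Ma; MCT1cm = Δ*GM_L/(100*LBP); trim = net moment / MCT1cm
Step 1 — net trimming moment = 3501 - 3253 = 248 t·m
Step 2 — MCT1cm = 15286 * 175.0 / (100 * 139.1) = 192.3113 t·m/cm
Step 3 — trim = 248 / 192.3113 ≈ 1.2896 cm (5 s.f.)

1.2896 cm


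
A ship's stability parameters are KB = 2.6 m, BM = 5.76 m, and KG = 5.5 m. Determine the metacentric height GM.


Formula: GM = KB + BM - KG
Step 1 — KM = KB + BM = 2.6 + 5.76 = 8.36 m
Step 2 — GM = KM - KG = 8.36 - 5.5 = 2.86 m

2.86 m


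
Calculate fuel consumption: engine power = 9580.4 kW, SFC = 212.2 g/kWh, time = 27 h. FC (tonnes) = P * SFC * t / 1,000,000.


Formula: FC (tonnes) = P * SFC * t / 1,000,000
Step 1 — P * SFC * t = 9580.4 * 212.2 * 27 = 54889943.76 g
Step 2 — FC (tonnes) = 54889943.76 / 1,000,000 ≈ 54.890 tonnes (5 s.f.)

54.890 tonnes


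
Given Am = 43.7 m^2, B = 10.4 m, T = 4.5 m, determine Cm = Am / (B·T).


Formula: Cm = Am / (B * T)
Step 1 — B * T = 10.4 * 4.5 = 46.8 m^2
Step 2 — Cm = 43.7 / 46.8 ≈ 0.93376 (5 s.f.)

0.93376


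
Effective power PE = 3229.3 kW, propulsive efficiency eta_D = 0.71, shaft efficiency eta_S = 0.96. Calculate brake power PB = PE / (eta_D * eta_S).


Formula: PB = PE / (eta_D * eta_S)
Step 1 — combined efficiency = eta_D * eta_S = 0.71 * 0.96 = 0.6816
Step 2 — PB = 3229.3 / 0.6816 ≈ 4737.8 kW (5 s.f.)

4737.8 kW


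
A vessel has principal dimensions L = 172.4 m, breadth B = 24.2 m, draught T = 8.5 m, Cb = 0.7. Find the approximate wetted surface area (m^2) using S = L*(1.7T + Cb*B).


Formula: S = 1.7*L*T + V/T with V = Cb*L*B*T, i.e. S = L * (1.7*T + Cb*B)
Step 1 — 1.7*T = 1.7 * 8.5 = 14.45 m
Step 2 — Cb*B = 0.7 * 24.2 = 16.94 m
Step 3 — 1.7*T + Cb*B = 14.45 + 16.94 = 31.39 m
Step 4 — S = 172.4 * 31.39 ≈ 5411.6 m^2 (5 s.f.)

5411.6 m^2


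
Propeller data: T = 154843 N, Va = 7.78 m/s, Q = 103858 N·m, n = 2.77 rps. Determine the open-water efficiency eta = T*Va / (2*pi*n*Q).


Formula: eta = T * Va / (2 * pi * n * Q)
Step 1 — numerator = T * Va = 154843 * 7.78 = 1204678.54
Step 2 — 2 * pi * n = 2 * pi * 2.77 = 17.404423
Step 3 — denominator = 17.404423 * 103858 = 1807588.56
Step 4 — eta = 1204678.54 / 1807588.56 ≈ 0.66646 (5 s.f.)

0.66646


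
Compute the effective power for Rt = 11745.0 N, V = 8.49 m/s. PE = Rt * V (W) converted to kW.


Formula: PE = Rt * V / 1000 (kW)
Step 1 — PE (W) = 11745.0 * 8.49 = 99715.05 W
Step 2 — PE (kW) = 99715.05 / 1000 ≈ 99.715 kW (5 s.f.)

99.715 kW


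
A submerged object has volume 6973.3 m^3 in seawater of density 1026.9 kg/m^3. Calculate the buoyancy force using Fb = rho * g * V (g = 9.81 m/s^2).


Formula: Fb = rho * g * V
Substituting: Fb = 1026.9 * 9.81 * 6973.3
Intermediate: 1026.9 * 9.81 = 10073.889
Result: Fb = 10073.889 * 6973.3 ≈ 70248000 N (5 s.f.)

70248000 N


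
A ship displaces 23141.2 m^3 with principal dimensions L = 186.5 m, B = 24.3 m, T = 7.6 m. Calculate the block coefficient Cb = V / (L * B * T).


Formula: Cb = V / (L * B * T)
Step 1 — L * B * T = 186.5 * 24.3 * 7.6 = 34442.82 m^3
Step 2 — Cb = 23141.2 / 34442.82 ≈ 0.67187 (5 s.f.)

0.67187


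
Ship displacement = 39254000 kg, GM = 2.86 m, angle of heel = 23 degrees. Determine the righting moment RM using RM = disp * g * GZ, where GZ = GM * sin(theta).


Formula: GZ = GM * sin(theta); RM = disp * g * GZ
Step 1 — GZ = 2.86 * sin(23°) = 2.86 * 0.390731 = 1.117491 m
Step 2 — RM = 39254000 * 9.81 * 1.117491 ≈ 430330000 N·m (5 s.f.)

430330000 N·m


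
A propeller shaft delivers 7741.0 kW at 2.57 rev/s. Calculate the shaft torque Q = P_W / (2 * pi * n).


Formula: Q = P_W / (2 * pi * n)
Step 1 — P_W = 7741.0 kW * 1000 = 7741000.0 W
Step 2 — 2 * pi * n = 2 * pi * 2.57 = 16.147786
Step 3 — Q = 7741000.0 / 16.147786 ≈ 479380 N·m (5 s.f.)

479380 N·m


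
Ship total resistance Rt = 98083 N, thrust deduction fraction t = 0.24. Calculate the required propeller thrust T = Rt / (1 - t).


Formula: T = Rt / (1 - t)
Step 1 — (1 - t) = 1 - 0.24 = 0.76
Step 2 — T = 98083 / 0.76 ≈ 129060 N (5 s.f.)

129060 N


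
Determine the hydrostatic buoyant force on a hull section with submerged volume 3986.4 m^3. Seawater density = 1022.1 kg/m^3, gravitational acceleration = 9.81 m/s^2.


Formula: Fb = rho * g * V
Substituting: Fb = 1022.1 * 9.81 * 3986.4
Intermediate: 1022.1 * 9.81 = 10026.801
Result: Fb = 10026.801 * 3986.4 ≈ 39971000 N (5 s.f.)

39971000 N


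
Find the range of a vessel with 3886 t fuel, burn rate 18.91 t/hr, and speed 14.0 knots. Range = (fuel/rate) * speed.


Formula: endurance = fuel / rate; range = endurance * speed
Step 1 — endurance = 3886 / 18.91 = 205.4997 hours
Step 2 — range = 205.4997 * 14.0 ≈ 2877.0 nautical miles (5 s.f.)

2877.0 NM


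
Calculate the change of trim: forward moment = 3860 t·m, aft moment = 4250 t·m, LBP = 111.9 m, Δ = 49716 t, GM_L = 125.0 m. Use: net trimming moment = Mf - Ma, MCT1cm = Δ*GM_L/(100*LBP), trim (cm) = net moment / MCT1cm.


Formula: net trimming moment = Mf - Ma; MCT1cm = Δ*GM_L/(100*LBP); trim = net moment / MCT1cm
Step 1 — net trimming moment = 3860 - 4250 = -390 t·m
Step 2 — MCT1cm = 49716 * 125.0 / (100 * 111.9) = 555.3619 t·m/cm
Step 3 — trim = -390 / 555.3619 ≈ -0.70224 cm (5 s.f.)

-0.70224 cm


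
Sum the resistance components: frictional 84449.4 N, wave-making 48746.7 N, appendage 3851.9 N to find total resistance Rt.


Formula: Rt = Rf + Rw + Ra
Substituting: Rt = 84449.4 + 48746.7 + 3851.9
Result: Rt = 137048.0 N

137048.0 N


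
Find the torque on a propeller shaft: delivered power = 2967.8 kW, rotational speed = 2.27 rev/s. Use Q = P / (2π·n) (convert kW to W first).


Formula: Q = P_W / (2 * pi * n)
Step 1 — P_W = 2967.8 kW * 1000 = 2967800.0 W
Step 2 — 2 * pi * n = 2 * pi * 2.27 = 14.262831
Step 3 — Q = 2967800.0 / 14.262831 ≈ 208080 N·m (5 s.f.)

208080 N·m


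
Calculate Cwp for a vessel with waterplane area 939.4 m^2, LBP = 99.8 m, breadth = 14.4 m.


Formula: Cwp = Aw / (L * B)
Step 1 — L * B = 99.8 * 14.4 = 1437.12 m^2
Step 2 — Cwp = 939.4 / 1437.12 ≈ 0.65367 (5 s.f.)

0.65367


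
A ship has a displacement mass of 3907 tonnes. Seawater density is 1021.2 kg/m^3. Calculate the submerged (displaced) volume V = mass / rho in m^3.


Formula: V = mass / rho
Step 1 — convert tonnes to kg: 3907 t * 1000 = 3907000 kg
Step 2 — V = 3907000 / 1021.2 ≈ 3825.9 m^3 (5 s.f.)

3825.9 m^3


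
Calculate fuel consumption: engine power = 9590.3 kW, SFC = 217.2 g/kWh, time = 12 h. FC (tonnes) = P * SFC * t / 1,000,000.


Formula: FC (tonnes) = P * SFC * t / 1,000,000
Step 1 — P * SFC * t = 9590.3 * 217.2 * 12 = 24996157.92 g
Step 2 — FC (tonnes) = 24996157.92 / 1,000,000 ≈ 24.996 tonnes (5 s.f.)

24.996 tonnes


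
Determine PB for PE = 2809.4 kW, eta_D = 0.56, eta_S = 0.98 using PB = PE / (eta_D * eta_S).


Formula: PB = PE / (eta_D * eta_S)
Step 1 — combined efficiency = eta_D * eta_S = 0.56 * 0.98 = 0.5488
Step 2 — PB = 2809.4 / 0.5488 ≈ 5119.2 kW (5 s.f.)

5119.2 kW


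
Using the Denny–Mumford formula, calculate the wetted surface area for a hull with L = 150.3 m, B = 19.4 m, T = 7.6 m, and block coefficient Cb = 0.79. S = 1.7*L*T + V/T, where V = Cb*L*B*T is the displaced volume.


Formula: S = 1.7*L*T + V/T with V = Cb*L*B*T, i.e. S = L * (1.7*T + Cb*B)
Step 1 — 1.7*T = 1.7 * 7.6 = 12.92 m
Step 2 — Cb*B = 0.79 * 19.4 = 15.326 m
Step 3 — 1.7*T + Cb*B = 12.92 + 15.326 = 28.246 m
Step 4 — S = 150.3 * 28.246 ≈ 4245.4 m^2 (5 s.f.)

4245.4 m^2


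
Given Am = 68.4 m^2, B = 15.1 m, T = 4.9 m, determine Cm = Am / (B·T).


Formula: Cm = Am / (B * T)
Step 1 — B * T = 15.1 * 4.9 = 73.99 m^2
Step 2 — Cm = 68.4 / 73.99 ≈ 0.92445 (5 s.f.)

0.92445


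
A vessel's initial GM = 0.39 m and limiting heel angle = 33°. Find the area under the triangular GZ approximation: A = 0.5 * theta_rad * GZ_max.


Formula: GZ_max = GM * sin(theta); Area = 0.5 * theta_rad * GZ_max
Step 1 — GZ_max = 0.39 * sin(33°) = 0.39 * 0.544639 = 0.212409 m
Step 2 — theta_rad = 33 * pi/180 = 0.575959 rad
Step 3 — Area = 0.5 * 0.575959 * 0.212409 ≈ 0.061169 m·rad (5 s.f.)

0.061169 m·rad


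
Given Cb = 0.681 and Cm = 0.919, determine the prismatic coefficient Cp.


Formula: Cp = Cb / Cm
Substituting: Cp = 0.681 / 0.919
Result: Cp ≈ 0.74102 (5 s.f.)

0.74102


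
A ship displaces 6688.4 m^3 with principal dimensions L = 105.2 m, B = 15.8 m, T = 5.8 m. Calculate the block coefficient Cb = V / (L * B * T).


Formula: Cb = V / (L * B * T)
Step 1 — L * B * T = 105.2 * 15.8 * 5.8 = 9640.528 m^3
Step 2 — Cb = 6688.4 / 9640.528 ≈ 0.69378 (5 s.f.)

0.69378


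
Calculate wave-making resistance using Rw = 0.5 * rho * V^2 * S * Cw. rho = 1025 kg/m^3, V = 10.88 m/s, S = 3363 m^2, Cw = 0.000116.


Formula: Rw = 0.5 * rho * V^2 * S * Cw
Step 1 — V^2 = 10.88^2 = 118.3744
Step 2 — 0.5 * rho * V^2 = 0.5 * 1025 * 118.3744 = 60666.88
Step 3 — Rw = 60666.88 * 3363 * 0.000116 ≈ 23667 N (5 s.f.)

23667 N


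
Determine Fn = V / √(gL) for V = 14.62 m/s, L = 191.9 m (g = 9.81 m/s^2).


Formula: Fn = V / sqrt(g * L)
Step 1 — g * L = 9.81 * 191.9 = 1882.539
Step 2 — sqrt(g * L) = sqrt(1882.539) = 43.388236
Step 3 — Fn = 14.62 / 43.388236 ≈ 0.33696 (5 s.f.)

0.33696


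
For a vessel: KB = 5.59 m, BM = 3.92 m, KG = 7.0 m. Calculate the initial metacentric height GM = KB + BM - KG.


Formula: GM = KB + BM - KG
Step 1 — KM = KB + BM = 5.59 + 3.92 = 9.51 m
Step 2 — GM = KM - KG = 9.51 - 7.0 = 2.51 m

2.51 m


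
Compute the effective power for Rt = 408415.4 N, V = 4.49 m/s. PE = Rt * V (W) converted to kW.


Formula: PE = Rt * V / 1000 (kW)
Step 1 — PE (W) = 408415.4 * 4.49 = 1833785.146 W
Step 2 — PE (kW) = 1833785.146 / 1000 ≈ 1833.8 kW (5 s.f.)

1833.8 kW


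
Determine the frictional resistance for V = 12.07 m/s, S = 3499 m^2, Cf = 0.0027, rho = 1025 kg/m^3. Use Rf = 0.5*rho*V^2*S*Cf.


Formula: Rf = 0.5 * rho * V^2 * S * Cf
Step 1 — V^2 = 12.07^2 = 145.6849
Step 2 — 0.5 * rho * V^2 = 0.5 * 1025 * 145.6849 = 74663.51125
Step 3 — Rf = 74663.51125 * 3499 * 0.0027 ≈ 705370 N (5 s.f.)

705370 N


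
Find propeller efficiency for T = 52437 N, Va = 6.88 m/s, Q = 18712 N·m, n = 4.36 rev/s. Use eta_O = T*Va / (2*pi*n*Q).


Formula: eta = T * Va / (2 * pi * n * Q)
Step 1 — numerator = T * Va = 52437 * 6.88 = 360766.56
Step 2 — 2 * pi * n = 2 * pi * 4.36 = 27.394688
Step 3 — denominator = 27.394688 * 18712 = 512609.4
Step 4 — eta = 360766.56 / 512609.4 ≈ 0.70378 (5 s.f.)

0.70378


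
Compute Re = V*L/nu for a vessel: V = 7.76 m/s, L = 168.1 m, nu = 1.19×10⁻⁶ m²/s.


Formula: Re = V * L / nu
Step 1 — V * L = 7.76 * 168.1 = 1304.456 m^2/s
Step 2 — Re = 1304.456 / 1.19e-6 = 1.10e+09

1.10e+09


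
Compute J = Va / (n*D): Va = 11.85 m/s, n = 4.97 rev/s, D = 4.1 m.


Formula: J = Va / (n * D)
Step 1 — n * D = 4.97 * 4.1 = 20.377
Step 2 — J = 11.85 / 20.377 ≈ 0.58154 (5 s.f.)

0.58154


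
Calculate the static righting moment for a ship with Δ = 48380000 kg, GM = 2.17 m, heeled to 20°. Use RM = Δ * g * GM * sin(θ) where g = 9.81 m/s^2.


Formula: GZ = GM * sin(theta); RM = disp * g * GZ
Step 1 — GZ = 2.17 * sin(20°) = 2.17 * 0.34202 = 0.742183 m
Step 2 — RM = 48380000 * 9.81 * 0.742183 ≈ 352250000 N·m (5 s.f.)

352250000 N·m


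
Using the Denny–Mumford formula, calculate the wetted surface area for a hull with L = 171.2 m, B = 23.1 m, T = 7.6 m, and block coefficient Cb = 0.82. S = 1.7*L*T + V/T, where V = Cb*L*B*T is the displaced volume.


Formula: S = 1.7*L*T + V/T with V = Cb*L*B*T, i.e. S = L * (1.7*T + Cb*B)
Step 1 — 1.7*T = 1.7 * 7.6 = 12.92 m
Step 2 — Cb*B = 0.82 * 23.1 = 18.942 m
Step 3 — 1.7*T + Cb*B = 12.92 + 18.942 = 31.862 m
Step 4 — S = 171.2 * 31.862 ≈ 5454.8 m^2 (5 s.f.)

5454.8 m^2


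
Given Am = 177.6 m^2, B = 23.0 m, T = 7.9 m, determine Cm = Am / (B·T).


Formula: Cm = Am / (B * T)
Step 1 — B * T = 23.0 * 7.9 = 181.7 m^2
Step 2 — Cm = 177.6 / 181.7 ≈ 0.97744 (5 s.f.)

0.97744


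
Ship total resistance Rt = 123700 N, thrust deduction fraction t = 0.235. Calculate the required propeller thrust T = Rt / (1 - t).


Formula: T = Rt / (1 - t)
Step 1 — (1 - t) = 1 - 0.235 = 0.765
Step 2 — T = 123700 / 0.765 ≈ 161700 N (5 s.f.)

161700 N


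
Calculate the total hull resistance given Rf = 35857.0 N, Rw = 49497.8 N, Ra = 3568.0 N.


Formula: Rt = Rf + Rw + Ra
Substituting: Rt = 35857.0 + 49497.8 + 3568.0
Result: Rt = 88922.8 N

88922.8 N


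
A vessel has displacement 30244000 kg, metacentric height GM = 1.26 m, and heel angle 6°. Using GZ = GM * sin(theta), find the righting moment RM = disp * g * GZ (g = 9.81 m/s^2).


Formula: GZ = GM * sin(theta); RM = disp * g * GZ
Step 1 — GZ = 1.26 * sin(6°) = 1.26 * 0.104528 = 0.131705 m
Step 2 — RM = 30244000 * 9.81 * 0.131705 ≈ 39076000 N·m (5 s.f.)

39076000 N·m


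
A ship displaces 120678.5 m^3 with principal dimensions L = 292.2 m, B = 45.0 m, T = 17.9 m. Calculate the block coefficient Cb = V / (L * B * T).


Formula: Cb = V / (L * B * T)
Step 1 — L * B * T = 292.2 * 45.0 * 17.9 = 235367.1 m^3
Step 2 — Cb = 120678.5 / 235367.1 ≈ 0.51272 (5 s.f.)

0.51272


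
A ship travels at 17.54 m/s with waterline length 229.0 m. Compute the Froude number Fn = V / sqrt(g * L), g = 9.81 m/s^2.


Formula: Fn = V / sqrt(g * L)
Step 1 — g * L = 9.81 * 229.0 = 2246.49
Step 2 — sqrt(g * L) = sqrt(2246.49) = 47.397152
Step 3 — Fn = 17.54 / 47.397152 ≈ 0.37006 (5 s.f.)

0.37006


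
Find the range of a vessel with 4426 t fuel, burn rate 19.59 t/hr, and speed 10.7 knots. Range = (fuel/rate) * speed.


Formula: endurance = fuel / rate; range = endurance * speed
Step 1 — endurance = 4426 / 19.59 = 225.9316 hours
Step 2 — range = 225.9316 * 10.7 ≈ 2417.5 nautical miles (5 s.f.)

2417.5 NM


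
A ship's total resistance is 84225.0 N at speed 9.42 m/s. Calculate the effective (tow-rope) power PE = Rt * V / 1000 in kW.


Formula: PE = Rt * V / 1000 (kW)
Step 1 — PE (W) = 84225.0 * 9.42 = 793399.5 W
Step 2 — PE (kW) = 793399.5 / 1000 ≈ 793.40 kW (5 s.f.)

793.40 kW


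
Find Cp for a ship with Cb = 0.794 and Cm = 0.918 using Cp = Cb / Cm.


Formula: Cp = Cb / Cm
Substituting: Cp = 0.794 / 0.918
Result: Cp ≈ 0.86492 (5 s.f.)

0.86492


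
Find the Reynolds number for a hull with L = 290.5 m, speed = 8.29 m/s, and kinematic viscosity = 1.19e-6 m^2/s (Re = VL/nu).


Formula: Re = V * L / nu
Step 1 — V * L = 8.29 * 290.5 = 2408.245 m^2/s
Step 2 — Re = 2408.245 / 1.19e-6 = 2.02e+09

2.02e+09


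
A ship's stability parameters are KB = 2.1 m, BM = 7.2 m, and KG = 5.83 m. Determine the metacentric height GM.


Formula: GM = KB + BM - KG
Step 1 — KM = KB + BM = 2.1 + 7.2 = 9.3 m
Step 2 — GM = KM - KG = 9.3 - 5.83 = 3.47 m

3.47 m


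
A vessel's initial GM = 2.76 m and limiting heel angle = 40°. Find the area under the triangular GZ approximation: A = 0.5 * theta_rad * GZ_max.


Formula: GZ_max = GM * sin(theta); Area = 0.5 * theta_rad * GZ_max
Step 1 — GZ_max = 2.76 * sin(40°) = 2.76 * 0.642788 = 1.774095 m
Step 2 — theta_rad = 40 * pi/180 = 0.698132 rad
Step 3 — Area = 0.5 * 0.698132 * 1.774095 ≈ 0.61928 m·rad (5 s.f.)

0.61928 m·rad


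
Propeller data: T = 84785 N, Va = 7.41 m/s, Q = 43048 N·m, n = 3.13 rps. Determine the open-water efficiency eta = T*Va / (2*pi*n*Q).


Formula: eta = T * Va / (2 * pi * n * Q)
Step 1 — numerator = T * Va = 84785 * 7.41 = 628256.85
Step 2 — 2 * pi * n = 2 * pi * 3.13 = 19.66637
Step 3 — denominator = 19.66637 * 43048 = 846597.9
Step 4 — eta = 628256.85 / 846597.9 ≈ 0.74210 (5 s.f.)

0.74210


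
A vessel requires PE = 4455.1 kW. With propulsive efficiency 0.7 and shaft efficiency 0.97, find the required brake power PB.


Formula: PB = PE / (eta_D * eta_S)
Step 1 — combined efficiency = eta_D * eta_S = 0.7 * 0.97 = 0.679
Step 2 — PB = 4455.1 / 0.679 ≈ 6561.3 kW (5 s.f.)

6561.3 kW


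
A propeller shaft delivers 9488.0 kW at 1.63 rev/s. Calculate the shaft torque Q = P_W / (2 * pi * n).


Formula: Q = P_W / (2 * pi * n)
Step 1 — P_W = 9488.0 kW * 1000 = 9488000.0 W
Step 2 — 2 * pi * n = 2 * pi * 1.63 = 10.241592
Step 3 — Q = 9488000.0 / 10.241592 ≈ 926420 N·m (5 s.f.)

926420 N·m


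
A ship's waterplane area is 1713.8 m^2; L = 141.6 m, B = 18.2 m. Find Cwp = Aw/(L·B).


Formula: Cwp = Aw / (L * B)
Step 1 — L * B = 141.6 * 18.2 = 2577.12 m^2
Step 2 — Cwp = 1713.8 / 2577.12 ≈ 0.66501 (5 s.f.)

0.66501


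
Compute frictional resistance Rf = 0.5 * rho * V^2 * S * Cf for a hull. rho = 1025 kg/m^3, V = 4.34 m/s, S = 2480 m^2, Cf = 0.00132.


Formula: Rf = 0.5 * rho * V^2 * S * Cf
Step 1 — V^2 = 4.34^2 = 18.8356
Step 2 — 0.5 * rho * V^2 = 0.5 * 1025 * 18.8356 = 9653.245
Step 3 — Rf = 9653.245 * 2480 * 0.00132 ≈ 31601 N (5 s.f.)

31601 N


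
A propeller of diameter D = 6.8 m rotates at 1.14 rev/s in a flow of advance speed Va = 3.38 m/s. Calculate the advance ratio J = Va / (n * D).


Formula: J = Va / (n * D)
Step 1 — n * D = 1.14 * 6.8 = 7.752
Step 2 — J = 3.38 / 7.752 ≈ 0.43602 (5 s.f.)

0.43602


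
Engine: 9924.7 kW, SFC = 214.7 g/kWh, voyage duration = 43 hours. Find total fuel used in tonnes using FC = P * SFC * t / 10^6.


Formula: FC (tonnes) = P * SFC * t / 1,000,000
Step 1 — P * SFC * t = 9924.7 * 214.7 * 43 = 91625822.87 g
Step 2 — FC (tonnes) = 91625822.87 / 1,000,000 ≈ 91.626 tonnes (5 s.f.)

91.626 tonnes


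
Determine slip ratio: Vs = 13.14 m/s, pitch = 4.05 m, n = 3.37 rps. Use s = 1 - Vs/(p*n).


Formula: s = 1 - Vs / (p * n)
Step 1 — p * n = 4.05 * 3.37 = 13.6485
Step 2 — Vs / (p*n) = 13.14 / 13.6485 = 0.962743 (6 d.p.)
Step 3 — s = 1 - 0.962743 = 0.037257

0.037257


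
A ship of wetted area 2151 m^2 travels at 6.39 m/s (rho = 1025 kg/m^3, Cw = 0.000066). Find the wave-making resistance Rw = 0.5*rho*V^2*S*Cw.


Formula: Rw = 0.5 * rho * V^2 * S * Cw
Step 1 — V^2 = 6.39^2 = 40.8321
Step 2 — 0.5 * rho * V^2 = 0.5 * 1025 * 40.8321 = 20926.45125
Step 3 — Rw = 20926.45125 * 2151 * 0.000066 ≈ 2970.8 N (5 s.f.)

2970.8 N


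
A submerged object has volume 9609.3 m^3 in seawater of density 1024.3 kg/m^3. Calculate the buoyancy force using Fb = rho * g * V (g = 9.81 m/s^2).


Formula: Fb = rho * g * V
Substituting: Fb = 1024.3 * 9.81 * 9609.3
Intermediate: 1024.3 * 9.81 = 10048.383
Result: Fb = 10048.383 * 9609.3 ≈ 96558000 N (5 s.f.)

96558000 N


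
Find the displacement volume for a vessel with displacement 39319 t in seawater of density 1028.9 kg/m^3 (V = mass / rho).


Formula: V = mass / rho
Step 1 — convert tonnes to kg: 39319 t * 1000 = 39319000 kg
Step 2 — V = 39319000 / 1028.9 ≈ 38215 m^3 (5 s.f.)

38215 m^3


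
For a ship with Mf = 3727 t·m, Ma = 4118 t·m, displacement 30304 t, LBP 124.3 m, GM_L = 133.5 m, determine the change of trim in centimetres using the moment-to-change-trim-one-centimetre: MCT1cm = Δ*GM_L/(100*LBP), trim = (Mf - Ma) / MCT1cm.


Formula: net trimming moment = Mf - Ma; MCT1cm = Δ*GM_L/(100*LBP); trim = net moment / MCT1cm
Step 1 — net trimming moment = 3727 - 4118 = -391 t·m
Step 2 — MCT1cm = 30304 * 133.5 / (100 * 124.3) = 325.4693 t·m/cm
Step 3 — trim = -391 / 325.4693 ≈ -1.2013 cm (5 s.f.)

-1.2013 cm
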